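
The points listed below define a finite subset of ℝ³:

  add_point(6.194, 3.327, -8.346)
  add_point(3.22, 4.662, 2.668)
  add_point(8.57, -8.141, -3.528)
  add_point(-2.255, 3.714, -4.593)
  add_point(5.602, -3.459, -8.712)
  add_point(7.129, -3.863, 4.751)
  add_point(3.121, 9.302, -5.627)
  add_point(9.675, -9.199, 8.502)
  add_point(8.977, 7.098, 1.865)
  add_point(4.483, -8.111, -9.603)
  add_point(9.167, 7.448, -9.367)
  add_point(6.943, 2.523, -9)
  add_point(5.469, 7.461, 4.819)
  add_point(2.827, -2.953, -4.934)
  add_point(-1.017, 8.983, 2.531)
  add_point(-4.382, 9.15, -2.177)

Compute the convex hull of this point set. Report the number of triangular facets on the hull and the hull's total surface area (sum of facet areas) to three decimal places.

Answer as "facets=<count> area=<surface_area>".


Hull vertices (10/16): indices [2, 3, 6, 7, 8, 9, 10, 12, 14, 15].

Area of each hull facet:
  f1: (p3, p7, p15) → 61.4247
  f2: (p3, p9, p7) → 135.1174
  f3: (p2, p9, p7) → 21.5496
  f4: (p14, p7, p15) → 53.8530
  f5: (p14, p12, p7) → 53.8385
  f6: (p14, p6, p15) → 23.4834
  f7: (p14, p12, p6) → 32.0075
  f8: (p10, p3, p9) → 89.3712
  f9: (p10, p2, p9) → 58.6362
  f10: (p10, p6, p15) → 8.9485
  f11: (p10, p3, p15) → 40.0993
  f12: (p10, p2, p7) → 91.3722
  f13: (p8, p12, p6) → 22.4493
  f14: (p8, p10, p6) → 35.3961
  f15: (p8, p12, p7) → 40.1161
  f16: (p8, p10, p7) → 90.4924
Σ area = 858.155

Check V−E+F: 10 − 24 + 16 = 2.

facets=16 area=858.155


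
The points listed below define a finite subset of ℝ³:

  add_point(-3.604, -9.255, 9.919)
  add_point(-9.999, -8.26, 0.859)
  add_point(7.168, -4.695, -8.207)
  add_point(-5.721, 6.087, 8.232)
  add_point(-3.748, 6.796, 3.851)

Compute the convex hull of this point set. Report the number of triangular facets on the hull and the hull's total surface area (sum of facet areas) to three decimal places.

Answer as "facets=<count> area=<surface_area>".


facets=6 area=581.040

Points on the hull: [0, 1, 2, 3, 4] (5 of 5).

Triangle areas on the boundary:
  f1: (p4, p2, p1) → 149.2570
  f2: (p0, p2, p1) → 109.2232
  f3: (p3, p4, p1) → 39.9437
  f4: (p3, p0, p1) → 83.8813
  f5: (p3, p4, p2) → 35.2512
  f6: (p3, p0, p2) → 163.4837
Σ area = 581.040

Check V−E+F: 5 − 9 + 6 = 2.


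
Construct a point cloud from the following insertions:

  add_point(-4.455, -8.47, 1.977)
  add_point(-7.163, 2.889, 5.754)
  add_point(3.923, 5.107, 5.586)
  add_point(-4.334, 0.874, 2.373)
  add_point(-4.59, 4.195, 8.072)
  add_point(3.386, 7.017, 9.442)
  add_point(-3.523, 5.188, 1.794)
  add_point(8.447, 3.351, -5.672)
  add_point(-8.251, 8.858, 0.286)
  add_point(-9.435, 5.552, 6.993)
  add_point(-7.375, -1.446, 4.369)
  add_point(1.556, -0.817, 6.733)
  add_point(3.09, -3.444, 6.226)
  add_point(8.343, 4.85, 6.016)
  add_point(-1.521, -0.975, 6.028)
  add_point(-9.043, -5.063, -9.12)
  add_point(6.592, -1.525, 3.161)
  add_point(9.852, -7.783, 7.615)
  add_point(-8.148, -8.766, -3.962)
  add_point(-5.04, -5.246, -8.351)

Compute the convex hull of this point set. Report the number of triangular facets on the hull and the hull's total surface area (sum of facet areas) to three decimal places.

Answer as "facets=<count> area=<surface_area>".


Points on the hull: [0, 4, 5, 7, 8, 9, 10, 13, 15, 17, 18, 19] (12 of 20).

Per-facet area ½‖(b−a)×(c−a)‖:
  f1: (p5, p8, p9) → 49.6870
  f2: (p0, p18, p17) → 32.1079
  f3: (p15, p18, p9) → 57.9370
  f4: (p15, p8, p9) → 63.1549
  f5: (p4, p17, p9) → 22.2345
  f6: (p4, p5, p9) → 12.5298
  f7: (p4, p5, p17) → 69.5577
  f8: (p10, p17, p9) → 62.8428
  f9: (p10, p0, p17) → 60.2406
  f10: (p10, p18, p9) → 24.0639
  f11: (p10, p0, p18) → 27.7724
  f12: (p19, p18, p17) → 68.7181
  f13: (p19, p15, p18) → 12.4186
  f14: (p13, p5, p17) → 38.3383
  f15: (p7, p15, p8) → 144.2426
  f16: (p7, p19, p15) → 18.7805
  f17: (p7, p5, p8) → 116.4715
  f18: (p7, p13, p5) → 30.7214
  f19: (p7, p19, p17) → 139.5111
  f20: (p7, p13, p17) → 75.5534
Σ area = 1126.884

Euler: V−E+F = 12−30+20 = 2.

facets=20 area=1126.884


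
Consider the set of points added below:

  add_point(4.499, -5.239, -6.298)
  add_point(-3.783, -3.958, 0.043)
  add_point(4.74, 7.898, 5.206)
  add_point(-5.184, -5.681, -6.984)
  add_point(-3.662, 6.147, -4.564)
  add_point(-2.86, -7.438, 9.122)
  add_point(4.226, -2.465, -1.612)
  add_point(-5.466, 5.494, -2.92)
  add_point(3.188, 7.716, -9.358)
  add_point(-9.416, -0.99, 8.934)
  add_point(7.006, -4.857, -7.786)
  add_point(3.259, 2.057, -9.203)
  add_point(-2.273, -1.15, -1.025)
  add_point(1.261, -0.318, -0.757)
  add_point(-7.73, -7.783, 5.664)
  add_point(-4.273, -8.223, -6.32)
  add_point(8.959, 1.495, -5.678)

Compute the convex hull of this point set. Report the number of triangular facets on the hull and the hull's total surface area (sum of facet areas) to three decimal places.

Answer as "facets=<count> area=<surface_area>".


Extreme-point indices: [2, 3, 4, 5, 7, 8, 9, 10, 11, 14, 15, 16] — 12 of 17 on the boundary.

Per-facet area ½‖(b−a)×(c−a)‖:
  f1: (p2, p8, p16) → 60.3780
  f2: (p5, p2, p9) → 76.8103
  f3: (p5, p2, p16) → 116.2909
  f4: (p7, p2, p9) → 91.1553
  f5: (p14, p5, p9) → 22.9488
  f6: (p14, p5, p15) → 35.2220
  f7: (p10, p5, p16) → 68.8303
  f8: (p10, p5, p15) → 92.0606
  f9: (p10, p8, p16) → 30.5711
  f10: (p10, p11, p8) → 10.9263
  f11: (p3, p11, p8) → 24.8333
  f12: (p3, p7, p9) → 82.9132
  f13: (p3, p10, p15) → 16.4877
  f14: (p3, p10, p11) → 44.8992
  f15: (p3, p14, p9) → 47.9934
  f16: (p3, p14, p15) → 17.2541
  f17: (p4, p3, p8) → 51.0233
  f18: (p4, p3, p7) → 15.0259
  f19: (p4, p2, p8) → 54.9018
  f20: (p4, p7, p2) → 16.4277
Σ area = 976.953

Euler: V−E+F = 12−30+20 = 2.

facets=20 area=976.953


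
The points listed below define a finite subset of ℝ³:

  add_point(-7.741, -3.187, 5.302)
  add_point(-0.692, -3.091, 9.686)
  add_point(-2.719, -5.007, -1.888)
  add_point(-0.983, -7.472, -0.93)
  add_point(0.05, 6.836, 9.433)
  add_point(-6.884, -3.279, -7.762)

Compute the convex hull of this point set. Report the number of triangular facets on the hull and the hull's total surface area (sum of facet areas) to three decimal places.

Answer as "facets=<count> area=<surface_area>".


facets=6 area=357.126

Points on the hull: [0, 1, 3, 4, 5] (5 of 6).

Triangle areas on the boundary:
  f1: (p5, p4, p0) → 84.0020
  f2: (p5, p3, p0) → 49.8977
  f3: (p5, p3, p4) → 87.6695
  f4: (p1, p4, p0) → 41.2555
  f5: (p1, p3, p0) → 40.9062
  f6: (p1, p3, p4) → 53.3952
Σ area = 357.126

Euler characteristic 5−9+6 = 2 ✓


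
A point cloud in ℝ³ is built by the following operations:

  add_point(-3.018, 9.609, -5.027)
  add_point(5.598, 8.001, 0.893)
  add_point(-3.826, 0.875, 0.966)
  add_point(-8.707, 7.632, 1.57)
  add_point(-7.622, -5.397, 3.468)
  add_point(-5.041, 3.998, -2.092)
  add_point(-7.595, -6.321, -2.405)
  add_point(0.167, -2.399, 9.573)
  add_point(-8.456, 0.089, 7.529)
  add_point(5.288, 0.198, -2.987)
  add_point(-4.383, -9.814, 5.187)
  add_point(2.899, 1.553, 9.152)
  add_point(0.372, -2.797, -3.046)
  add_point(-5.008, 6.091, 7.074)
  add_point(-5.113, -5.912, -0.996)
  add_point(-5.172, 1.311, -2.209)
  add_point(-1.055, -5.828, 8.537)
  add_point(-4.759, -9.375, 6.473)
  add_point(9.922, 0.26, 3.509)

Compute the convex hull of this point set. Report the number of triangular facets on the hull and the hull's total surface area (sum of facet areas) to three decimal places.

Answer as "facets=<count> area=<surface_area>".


Points on the hull: [0, 1, 3, 4, 6, 7, 8, 9, 10, 11, 12, 13, 16, 17, 18] (15 of 19).

Per-facet area ½‖(b−a)×(c−a)‖:
  f1: (p6, p0, p3) → 64.9414
  f2: (p12, p6, p10) → 38.8759
  f3: (p12, p6, p0) → 56.1174
  f4: (p16, p10, p18) → 35.5315
  f5: (p13, p0, p3) → 28.9965
  f6: (p1, p11, p18) → 40.0734
  f7: (p1, p13, p0) → 60.3963
  f8: (p1, p13, p11) → 49.0071
  f9: (p9, p10, p18) → 64.2925
  f10: (p9, p12, p10) → 25.9794
  f11: (p9, p12, p0) → 36.0432
  f12: (p9, p1, p18) → 32.0390
  f13: (p9, p1, p0) → 45.6472
  f14: (p7, p11, p18) → 20.3474
  f15: (p7, p16, p18) → 21.0560
  f16: (p7, p13, p11) → 22.5045
  f17: (p8, p13, p3) → 23.6083
  f18: (p8, p7, p16) → 17.2962
  f19: (p8, p7, p13) → 31.1631
  f20: (p8, p6, p3) → 56.7456
  f21: (p8, p4, p6) → 14.4368
  f22: (p17, p16, p10) → 3.6334
  f23: (p17, p8, p16) → 25.9934
  f24: (p17, p8, p4) → 18.8321
  f25: (p17, p6, p10) → 5.2448
  f26: (p17, p4, p6) → 15.6139
Σ area = 854.416

Euler: V−E+F = 15−39+26 = 2.

facets=26 area=854.416


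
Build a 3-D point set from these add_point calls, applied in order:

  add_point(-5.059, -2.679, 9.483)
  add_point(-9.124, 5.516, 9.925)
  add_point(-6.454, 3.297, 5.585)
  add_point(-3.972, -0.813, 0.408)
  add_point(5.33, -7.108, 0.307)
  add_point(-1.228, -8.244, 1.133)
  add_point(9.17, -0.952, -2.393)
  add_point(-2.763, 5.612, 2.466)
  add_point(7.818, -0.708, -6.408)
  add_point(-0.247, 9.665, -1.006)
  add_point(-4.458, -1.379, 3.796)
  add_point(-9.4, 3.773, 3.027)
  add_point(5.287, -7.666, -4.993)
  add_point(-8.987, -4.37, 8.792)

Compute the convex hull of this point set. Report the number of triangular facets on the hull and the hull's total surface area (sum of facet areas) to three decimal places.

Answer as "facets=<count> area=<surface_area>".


facets=16 area=741.720

10 of the 14 inputs are extreme points: [0, 1, 4, 5, 6, 8, 9, 11, 12, 13].

Facet areas (half cross-product norm):
  f1: (p13, p5, p11) → 57.5768
  f2: (p13, p1, p11) → 33.1486
  f3: (p0, p1, p6) → 81.6511
  f4: (p0, p13, p1) → 19.8167
  f5: (p12, p8, p6) → 15.8711
  f6: (p12, p5, p11) → 58.9407
  f7: (p12, p8, p11) → 74.8023
  f8: (p9, p1, p6) → 101.0248
  f9: (p9, p8, p6) → 29.8591
  f10: (p9, p1, p11) → 40.6389
  f11: (p9, p8, p11) → 80.6352
  f12: (p4, p0, p6) → 53.1303
  f13: (p4, p12, p6) → 19.9221
  f14: (p4, p12, p5) → 17.7876
  f15: (p4, p13, p5) → 28.4285
  f16: (p4, p0, p13) → 28.4862
Σ area = 741.720

Check V−E+F: 10 − 24 + 16 = 2.


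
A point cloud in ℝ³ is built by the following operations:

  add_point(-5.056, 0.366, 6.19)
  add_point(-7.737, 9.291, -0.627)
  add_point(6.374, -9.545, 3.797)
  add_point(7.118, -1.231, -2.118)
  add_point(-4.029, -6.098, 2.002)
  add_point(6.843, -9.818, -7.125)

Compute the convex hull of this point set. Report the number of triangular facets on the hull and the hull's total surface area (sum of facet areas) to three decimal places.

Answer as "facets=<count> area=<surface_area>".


Points on the hull: [0, 1, 2, 3, 4, 5] (6 of 6).

Triangle areas on the boundary:
  f1: (p5, p3, p1) → 77.7849
  f2: (p0, p3, p1) → 85.4473
  f3: (p2, p5, p3) → 46.3330
  f4: (p2, p0, p3) → 72.4308
  f5: (p4, p5, p1) → 111.8420
  f6: (p4, p0, p1) → 41.9282
  f7: (p4, p2, p5) → 60.3280
  f8: (p4, p2, p0) → 41.2266
Σ area = 537.321

Check V−E+F: 6 − 12 + 8 = 2.

facets=8 area=537.321


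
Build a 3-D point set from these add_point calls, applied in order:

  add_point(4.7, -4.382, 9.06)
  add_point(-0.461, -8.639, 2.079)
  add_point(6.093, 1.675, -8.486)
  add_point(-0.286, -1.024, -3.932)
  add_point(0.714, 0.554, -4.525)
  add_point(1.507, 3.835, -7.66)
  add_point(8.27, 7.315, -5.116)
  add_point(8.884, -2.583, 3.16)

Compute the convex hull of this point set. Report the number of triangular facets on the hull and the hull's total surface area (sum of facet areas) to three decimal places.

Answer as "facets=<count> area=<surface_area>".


7 of the 8 inputs are extreme points: [0, 1, 2, 3, 5, 6, 7].

Facet areas (half cross-product norm):
  f1: (p0, p7, p1) → 35.5361
  f2: (p0, p6, p7) → 35.9300
  f3: (p2, p7, p1) → 70.8089
  f4: (p2, p6, p7) → 42.6765
  f5: (p5, p2, p6) → 17.5990
  f6: (p5, p0, p6) → 73.6839
  f7: (p3, p0, p1) → 46.7111
  f8: (p3, p5, p0) → 36.1607
  f9: (p3, p2, p1) → 31.8761
  f10: (p3, p5, p2) → 16.3828
Σ area = 407.365

Check V−E+F: 7 − 15 + 10 = 2.

facets=10 area=407.365


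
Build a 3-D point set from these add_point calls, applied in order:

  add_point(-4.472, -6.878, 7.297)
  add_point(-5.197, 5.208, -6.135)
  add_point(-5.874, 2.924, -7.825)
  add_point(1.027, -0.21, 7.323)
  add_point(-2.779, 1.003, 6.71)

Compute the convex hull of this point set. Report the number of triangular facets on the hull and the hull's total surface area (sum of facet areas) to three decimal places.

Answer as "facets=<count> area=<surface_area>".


Extreme-point indices: [0, 1, 2, 3, 4] — 5 of 5 on the boundary.

Area of each hull facet:
  f1: (p0, p3, p2) → 72.6778
  f2: (p1, p3, p2) → 21.8711
  f3: (p1, p0, p2) → 26.3169
  f4: (p4, p0, p3) → 16.2388
  f5: (p4, p1, p3) → 25.4325
  f6: (p4, p1, p0) → 52.3831
Σ area = 214.920

Check V−E+F: 5 − 9 + 6 = 2.

facets=6 area=214.920


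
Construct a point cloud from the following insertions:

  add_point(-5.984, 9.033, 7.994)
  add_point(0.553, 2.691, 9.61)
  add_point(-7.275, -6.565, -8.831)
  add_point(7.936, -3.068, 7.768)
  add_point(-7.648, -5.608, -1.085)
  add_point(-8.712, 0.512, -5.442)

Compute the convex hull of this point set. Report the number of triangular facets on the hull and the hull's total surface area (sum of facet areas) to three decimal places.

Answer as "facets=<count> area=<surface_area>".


6 of the 6 inputs are extreme points: [0, 1, 2, 3, 4, 5].

Area of each hull facet:
  f1: (p0, p3, p5) → 144.9253
  f2: (p2, p3, p5) → 85.9308
  f3: (p4, p0, p5) → 61.0633
  f4: (p4, p2, p5) → 26.2629
  f5: (p4, p2, p3) → 62.7635
  f6: (p1, p0, p3) → 16.5785
  f7: (p1, p4, p3) → 75.4410
  f8: (p1, p4, p0) → 72.6320
Σ area = 545.597

Check V−E+F: 6 − 12 + 8 = 2.

facets=8 area=545.597


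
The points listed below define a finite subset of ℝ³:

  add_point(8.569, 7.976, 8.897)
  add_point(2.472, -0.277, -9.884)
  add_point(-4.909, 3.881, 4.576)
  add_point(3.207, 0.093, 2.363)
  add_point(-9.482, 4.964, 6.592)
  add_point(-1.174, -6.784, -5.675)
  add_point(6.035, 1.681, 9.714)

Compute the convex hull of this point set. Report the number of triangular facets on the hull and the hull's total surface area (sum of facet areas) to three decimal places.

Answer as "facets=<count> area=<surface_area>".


facets=6 area=599.419

Points on the hull: [0, 1, 4, 5, 6] (5 of 7).

Per-facet area ½‖(b−a)×(c−a)‖:
  f1: (p1, p0, p4) → 176.1173
  f2: (p1, p5, p4) → 80.9227
  f3: (p6, p0, p4) → 54.6526
  f4: (p6, p5, p4) → 138.5019
  f5: (p6, p1, p0) → 68.3488
  f6: (p6, p1, p5) → 80.8756
Σ area = 599.419

Euler characteristic 5−9+6 = 2 ✓


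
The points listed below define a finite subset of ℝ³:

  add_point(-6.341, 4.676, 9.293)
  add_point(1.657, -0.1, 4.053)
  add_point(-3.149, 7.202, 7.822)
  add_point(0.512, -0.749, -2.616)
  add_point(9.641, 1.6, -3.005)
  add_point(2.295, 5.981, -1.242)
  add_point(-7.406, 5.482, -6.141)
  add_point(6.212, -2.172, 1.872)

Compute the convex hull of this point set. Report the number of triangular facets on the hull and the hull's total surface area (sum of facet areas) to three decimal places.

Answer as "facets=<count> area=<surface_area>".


Hull vertices (8/8): indices [0, 1, 2, 3, 4, 5, 6, 7].

Triangle areas on the boundary:
  f1: (p2, p7, p4) → 49.5817
  f2: (p0, p2, p6) → 31.7824
  f3: (p0, p2, p7) → 30.5258
  f4: (p3, p4, p6) → 41.7586
  f5: (p3, p7, p4) → 25.7919
  f6: (p3, p0, p6) → 75.4008
  f7: (p5, p4, p6) → 36.6523
  f8: (p5, p2, p6) → 57.7653
  f9: (p5, p2, p4) → 34.9263
  f10: (p1, p0, p7) → 4.1331
  f11: (p1, p3, p7) → 17.7691
  f12: (p1, p3, p0) → 33.3320
Σ area = 439.419

Euler characteristic 8−18+12 = 2 ✓

facets=12 area=439.419


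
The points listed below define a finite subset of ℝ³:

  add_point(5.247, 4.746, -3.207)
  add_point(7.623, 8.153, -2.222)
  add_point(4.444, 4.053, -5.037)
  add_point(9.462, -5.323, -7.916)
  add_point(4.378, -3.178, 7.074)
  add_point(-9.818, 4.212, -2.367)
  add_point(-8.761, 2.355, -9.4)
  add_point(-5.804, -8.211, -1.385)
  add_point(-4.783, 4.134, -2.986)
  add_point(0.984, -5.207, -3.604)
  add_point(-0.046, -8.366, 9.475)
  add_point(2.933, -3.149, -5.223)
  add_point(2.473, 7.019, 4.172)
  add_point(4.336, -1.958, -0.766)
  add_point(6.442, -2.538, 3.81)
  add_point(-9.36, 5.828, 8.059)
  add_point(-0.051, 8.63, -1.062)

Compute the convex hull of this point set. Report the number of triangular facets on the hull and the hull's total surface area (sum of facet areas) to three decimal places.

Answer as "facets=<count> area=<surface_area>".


Extreme-point indices: [1, 2, 3, 4, 5, 6, 7, 10, 12, 14, 15, 16] — 12 of 17 on the boundary.

Per-facet area ½‖(b−a)×(c−a)‖:
  f1: (p15, p16, p5) → 55.6088
  f2: (p6, p16, p5) → 39.5310
  f3: (p14, p10, p3) → 54.3721
  f4: (p1, p6, p16) → 45.3772
  f5: (p1, p14, p3) → 73.3054
  f6: (p7, p10, p3) → 103.2609
  f7: (p7, p6, p3) → 112.9369
  f8: (p7, p6, p5) → 47.0227
  f9: (p7, p15, p5) → 69.0142
  f10: (p7, p15, p10) → 98.4730
  f11: (p12, p15, p16) → 37.5311
  f12: (p12, p1, p16) → 22.3642
  f13: (p2, p6, p3) → 74.8299
  f14: (p2, p1, p3) → 28.6918
  f15: (p2, p1, p6) → 27.7968
  f16: (p4, p1, p14) → 19.3079
  f17: (p4, p12, p1) → 43.4679
  f18: (p4, p14, p10) → 9.8623
  f19: (p4, p15, p10) → 58.9084
  f20: (p4, p12, p15) → 67.3856
Σ area = 1089.048

Euler: V−E+F = 12−30+20 = 2.

facets=20 area=1089.048


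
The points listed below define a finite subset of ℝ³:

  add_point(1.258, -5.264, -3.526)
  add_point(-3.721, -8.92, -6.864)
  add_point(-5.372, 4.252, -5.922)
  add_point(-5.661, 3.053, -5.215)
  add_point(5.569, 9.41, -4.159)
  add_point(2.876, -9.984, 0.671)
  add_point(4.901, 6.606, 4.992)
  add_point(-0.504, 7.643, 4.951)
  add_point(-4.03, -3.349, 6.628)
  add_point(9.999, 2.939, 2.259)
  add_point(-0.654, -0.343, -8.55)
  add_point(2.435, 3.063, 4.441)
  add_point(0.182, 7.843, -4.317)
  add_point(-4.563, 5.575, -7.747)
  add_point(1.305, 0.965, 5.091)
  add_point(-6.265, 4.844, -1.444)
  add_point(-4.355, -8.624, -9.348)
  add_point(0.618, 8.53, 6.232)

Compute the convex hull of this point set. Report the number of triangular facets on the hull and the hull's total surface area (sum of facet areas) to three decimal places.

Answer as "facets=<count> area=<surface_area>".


facets=24 area=856.061

Extreme-point indices: [1, 2, 3, 4, 5, 6, 8, 9, 10, 12, 13, 15, 16, 17] — 14 of 18 on the boundary.

Triangle areas on the boundary:
  f1: (p16, p5, p9) → 88.8120
  f2: (p8, p5, p9) → 80.4685
  f3: (p8, p16, p15) → 88.5940
  f4: (p10, p16, p9) → 59.8522
  f5: (p10, p4, p9) → 62.5907
  f6: (p10, p13, p16) → 27.3238
  f7: (p10, p13, p4) → 40.1203
  f8: (p17, p8, p15) → 59.6546
  f9: (p17, p13, p15) → 31.7014
  f10: (p1, p16, p5) → 5.8436
  f11: (p1, p8, p5) → 56.6616
  f12: (p1, p8, p16) → 10.2067
  f13: (p3, p16, p15) → 18.5068
  f14: (p6, p8, p9) → 45.6431
  f15: (p6, p17, p8) → 30.9638
  f16: (p6, p4, p9) → 31.5787
  f17: (p6, p17, p4) → 22.8756
  f18: (p12, p13, p4) → 9.5172
  f19: (p12, p17, p4) → 29.5817
  f20: (p12, p17, p13) → 26.5913
  f21: (p2, p13, p16) → 15.2064
  f22: (p2, p3, p16) → 7.0536
  f23: (p2, p13, p15) → 3.7348
  f24: (p2, p3, p15) → 2.9782
Σ area = 856.061

Euler: V−E+F = 14−36+24 = 2.


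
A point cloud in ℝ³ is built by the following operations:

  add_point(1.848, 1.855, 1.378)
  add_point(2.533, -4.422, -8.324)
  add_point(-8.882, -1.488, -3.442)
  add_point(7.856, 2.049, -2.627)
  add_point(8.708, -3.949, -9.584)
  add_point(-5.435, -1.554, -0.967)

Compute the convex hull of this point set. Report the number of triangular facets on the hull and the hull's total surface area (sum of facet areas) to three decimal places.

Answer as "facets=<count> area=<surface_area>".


facets=8 area=272.881

Extreme-point indices: [0, 1, 2, 3, 4, 5] — 6 of 6 on the boundary.

Facet areas (half cross-product norm):
  f1: (p3, p4, p2) → 78.7464
  f2: (p0, p3, p2) → 37.7608
  f3: (p0, p3, p4) → 29.2732
  f4: (p5, p0, p2) → 8.9761
  f5: (p5, p0, p4) → 59.3221
  f6: (p1, p4, p2) → 14.4706
  f7: (p1, p5, p2) → 23.3311
  f8: (p1, p5, p4) → 21.0006
Σ area = 272.881

Euler: V−E+F = 6−12+8 = 2.


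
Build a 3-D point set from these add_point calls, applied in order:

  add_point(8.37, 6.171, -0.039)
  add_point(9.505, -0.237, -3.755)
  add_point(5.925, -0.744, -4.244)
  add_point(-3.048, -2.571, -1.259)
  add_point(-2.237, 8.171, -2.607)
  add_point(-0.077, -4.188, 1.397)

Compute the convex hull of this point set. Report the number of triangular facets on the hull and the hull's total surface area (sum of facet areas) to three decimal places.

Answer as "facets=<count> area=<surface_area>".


Points on the hull: [0, 1, 2, 3, 4, 5] (6 of 6).

Area of each hull facet:
  f1: (p5, p4, p3) → 21.4258
  f2: (p0, p4, p1) → 40.8623
  f3: (p0, p5, p1) → 43.3055
  f4: (p0, p5, p4) → 67.0775
  f5: (p2, p4, p3) → 49.9427
  f6: (p2, p4, p1) → 18.7709
  f7: (p2, p5, p3) → 19.1496
  f8: (p2, p5, p1) → 12.6676
Σ area = 273.202

Euler: V−E+F = 6−12+8 = 2.

facets=8 area=273.202


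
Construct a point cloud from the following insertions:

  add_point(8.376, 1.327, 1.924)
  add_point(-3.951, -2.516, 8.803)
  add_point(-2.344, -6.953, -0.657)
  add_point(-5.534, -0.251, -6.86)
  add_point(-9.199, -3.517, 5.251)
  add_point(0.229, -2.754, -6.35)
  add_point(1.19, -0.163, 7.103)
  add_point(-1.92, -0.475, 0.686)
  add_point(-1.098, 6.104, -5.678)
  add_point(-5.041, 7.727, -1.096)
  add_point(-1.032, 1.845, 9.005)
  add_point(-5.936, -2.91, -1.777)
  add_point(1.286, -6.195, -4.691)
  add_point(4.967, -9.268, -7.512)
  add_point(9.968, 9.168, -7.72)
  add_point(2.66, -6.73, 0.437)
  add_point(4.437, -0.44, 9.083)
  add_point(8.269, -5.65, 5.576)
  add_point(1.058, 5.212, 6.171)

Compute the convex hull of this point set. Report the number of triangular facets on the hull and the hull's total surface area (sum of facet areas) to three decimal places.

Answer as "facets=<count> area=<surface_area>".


facets=24 area=1009.374

Hull vertices (14/19): indices [0, 1, 2, 3, 4, 8, 9, 10, 11, 13, 14, 16, 17, 18].

Area of each hull facet:
  f1: (p3, p13, p14) → 119.5485
  f2: (p18, p16, p14) → 58.8665
  f3: (p17, p13, p14) → 127.2690
  f4: (p11, p3, p4) → 11.2237
  f5: (p10, p18, p16) → 14.3324
  f6: (p9, p18, p14) → 78.3346
  f7: (p9, p3, p4) → 60.8800
  f8: (p9, p10, p4) → 61.6377
  f9: (p9, p10, p18) → 22.4743
  f10: (p2, p17, p4) → 57.8023
  f11: (p2, p17, p13) → 61.6294
  f12: (p2, p11, p4) → 21.4515
  f13: (p2, p3, p13) → 49.7148
  f14: (p2, p11, p3) → 13.9974
  f15: (p0, p16, p14) → 27.4926
  f16: (p0, p17, p14) → 20.1383
  f17: (p0, p17, p16) → 26.5624
  f18: (p1, p10, p4) → 13.4067
  f19: (p1, p10, p16) → 15.2717
  f20: (p1, p17, p4) → 33.6376
  f21: (p1, p17, p16) → 30.1327
  f22: (p8, p3, p14) → 31.5602
  f23: (p8, p9, p14) → 27.4904
  f24: (p8, p9, p3) → 24.5189
Σ area = 1009.374

Euler characteristic 14−36+24 = 2 ✓


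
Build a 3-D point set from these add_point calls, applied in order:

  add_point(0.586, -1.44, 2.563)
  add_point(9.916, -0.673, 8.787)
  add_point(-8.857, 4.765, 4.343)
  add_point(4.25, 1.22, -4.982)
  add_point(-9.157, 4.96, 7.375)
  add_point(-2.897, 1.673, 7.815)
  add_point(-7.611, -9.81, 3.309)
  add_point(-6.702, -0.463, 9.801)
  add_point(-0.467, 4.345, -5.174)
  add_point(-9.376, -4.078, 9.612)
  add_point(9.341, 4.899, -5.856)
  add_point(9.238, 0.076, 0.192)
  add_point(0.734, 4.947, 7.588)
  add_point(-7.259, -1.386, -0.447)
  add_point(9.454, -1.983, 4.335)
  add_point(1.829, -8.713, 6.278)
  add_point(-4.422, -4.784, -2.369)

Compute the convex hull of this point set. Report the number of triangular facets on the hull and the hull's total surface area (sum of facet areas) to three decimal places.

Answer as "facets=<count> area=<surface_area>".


facets=26 area=914.403

Points on the hull: [1, 2, 3, 4, 6, 7, 8, 9, 10, 11, 12, 13, 14, 15, 16] (15 of 17).

Area of each hull facet:
  f1: (p7, p1, p9) → 30.5126
  f2: (p7, p4, p9) → 13.0255
  f3: (p15, p1, p9) → 69.8894
  f4: (p15, p6, p9) → 43.1121
  f5: (p12, p7, p1) → 48.1039
  f6: (p12, p7, p4) → 29.2657
  f7: (p12, p10, p1) → 80.4784
  f8: (p12, p10, p4) → 67.4043
  f9: (p14, p10, p1) → 22.1573
  f10: (p14, p15, p1) → 24.0737
  f11: (p2, p10, p4) → 26.1475
  f12: (p2, p4, p9) → 13.9877
  f13: (p2, p6, p9) → 44.0660
  f14: (p2, p13, p6) → 32.7462
  f15: (p11, p14, p10) → 3.9134
  f16: (p11, p14, p15) → 21.7326
  f17: (p11, p3, p10) → 21.5187
  f18: (p11, p3, p15) → 47.2719
  f19: (p16, p13, p6) → 19.7969
  f20: (p16, p15, p6) → 39.8633
  f21: (p16, p3, p15) → 61.6466
  f22: (p8, p16, p13) → 23.8788
  f23: (p8, p16, p3) → 28.7940
  f24: (p8, p3, p10) → 16.8564
  f25: (p8, p2, p10) → 44.1168
  f26: (p8, p2, p13) → 40.0430
Σ area = 914.403

Euler: V−E+F = 15−39+26 = 2.


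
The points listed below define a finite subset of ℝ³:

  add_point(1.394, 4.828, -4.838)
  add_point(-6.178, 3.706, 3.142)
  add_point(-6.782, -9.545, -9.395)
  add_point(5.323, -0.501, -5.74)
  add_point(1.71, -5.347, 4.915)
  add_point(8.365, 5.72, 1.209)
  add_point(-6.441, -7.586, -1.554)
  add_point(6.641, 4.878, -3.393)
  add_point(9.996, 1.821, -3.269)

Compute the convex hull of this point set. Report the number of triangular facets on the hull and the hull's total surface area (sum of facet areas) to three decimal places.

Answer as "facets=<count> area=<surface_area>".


9 of the 9 inputs are extreme points: [0, 1, 2, 3, 4, 5, 6, 7, 8].

Per-facet area ½‖(b−a)×(c−a)‖:
  f1: (p4, p8, p2) → 117.0483
  f2: (p4, p5, p8) → 40.6116
  f3: (p3, p8, p2) → 11.8018
  f4: (p3, p0, p2) → 51.9025
  f5: (p7, p5, p8) → 11.1605
  f6: (p7, p0, p5) → 11.0533
  f7: (p7, p3, p8) → 12.3317
  f8: (p7, p3, p0) → 15.4906
  f9: (p6, p4, p2) → 31.8695
  f10: (p1, p4, p5) → 76.8878
  f11: (p1, p0, p5) → 51.1853
  f12: (p1, p6, p4) → 58.3347
  f13: (p1, p0, p2) → 92.5153
  f14: (p1, p6, p2) → 39.7063
Σ area = 621.899

Euler: V−E+F = 9−21+14 = 2.

facets=14 area=621.899


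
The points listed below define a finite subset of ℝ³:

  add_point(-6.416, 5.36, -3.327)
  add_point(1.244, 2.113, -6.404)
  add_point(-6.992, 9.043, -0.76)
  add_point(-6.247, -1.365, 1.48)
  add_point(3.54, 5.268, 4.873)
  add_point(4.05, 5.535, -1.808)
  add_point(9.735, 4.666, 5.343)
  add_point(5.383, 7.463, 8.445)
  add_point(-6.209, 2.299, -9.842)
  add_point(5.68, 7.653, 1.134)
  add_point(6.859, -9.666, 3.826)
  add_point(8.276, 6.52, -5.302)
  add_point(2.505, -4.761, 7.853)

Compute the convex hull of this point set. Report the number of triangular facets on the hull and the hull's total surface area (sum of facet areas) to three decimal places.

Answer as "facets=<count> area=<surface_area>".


facets=16 area=859.610

Hull vertices (10/13): indices [1, 2, 3, 6, 7, 8, 9, 10, 11, 12].

Per-facet area ½‖(b−a)×(c−a)‖:
  f1: (p11, p8, p2) → 84.4289
  f2: (p11, p10, p6) → 80.0582
  f3: (p12, p10, p6) → 46.6684
  f4: (p9, p11, p2) → 43.9212
  f5: (p1, p8, p10) → 55.3539
  f6: (p1, p11, p10) → 69.4026
  f7: (p1, p11, p8) → 20.3536
  f8: (p7, p12, p6) → 36.0511
  f9: (p7, p9, p2) → 46.8820
  f10: (p7, p11, p6) → 31.0804
  f11: (p7, p9, p11) → 9.7771
  f12: (p3, p8, p2) → 55.0035
  f13: (p3, p7, p2) → 79.4287
  f14: (p3, p7, p12) → 71.0491
  f15: (p3, p8, p10) → 88.9837
  f16: (p3, p12, p10) → 41.1680
Σ area = 859.610

Euler characteristic 10−24+16 = 2 ✓


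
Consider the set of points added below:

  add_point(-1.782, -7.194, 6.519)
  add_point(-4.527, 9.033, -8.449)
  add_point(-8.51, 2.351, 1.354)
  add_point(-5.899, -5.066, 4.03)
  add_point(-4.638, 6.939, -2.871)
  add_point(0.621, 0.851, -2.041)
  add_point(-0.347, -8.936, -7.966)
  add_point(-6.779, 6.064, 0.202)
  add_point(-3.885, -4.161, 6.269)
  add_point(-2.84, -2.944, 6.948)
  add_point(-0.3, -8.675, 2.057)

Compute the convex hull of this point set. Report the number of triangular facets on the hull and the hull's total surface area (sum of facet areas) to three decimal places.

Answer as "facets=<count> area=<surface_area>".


facets=18 area=520.616

Extreme-point indices: [0, 1, 2, 3, 4, 5, 6, 7, 8, 9, 10] — 11 of 11 on the boundary.

Triangle areas on the boundary:
  f1: (p1, p6, p2) → 102.0333
  f2: (p1, p6, p5) → 63.9409
  f3: (p7, p1, p2) → 15.7115
  f4: (p3, p6, p2) → 56.9312
  f5: (p10, p6, p5) → 48.5039
  f6: (p10, p0, p5) → 25.5097
  f7: (p10, p3, p6) → 33.2937
  f8: (p10, p3, p0) → 12.9325
  f9: (p4, p1, p5) → 22.5872
  f10: (p4, p7, p1) → 6.2499
  f11: (p9, p0, p5) → 22.3693
  f12: (p9, p4, p5) → 41.4063
  f13: (p9, p4, p7) → 20.5905
  f14: (p9, p7, p2) → 18.6501
  f15: (p8, p3, p0) → 5.7252
  f16: (p8, p9, p0) → 3.1531
  f17: (p8, p3, p2) → 12.8609
  f18: (p8, p9, p2) → 8.1671
Σ area = 520.616

Euler: V−E+F = 11−27+18 = 2.


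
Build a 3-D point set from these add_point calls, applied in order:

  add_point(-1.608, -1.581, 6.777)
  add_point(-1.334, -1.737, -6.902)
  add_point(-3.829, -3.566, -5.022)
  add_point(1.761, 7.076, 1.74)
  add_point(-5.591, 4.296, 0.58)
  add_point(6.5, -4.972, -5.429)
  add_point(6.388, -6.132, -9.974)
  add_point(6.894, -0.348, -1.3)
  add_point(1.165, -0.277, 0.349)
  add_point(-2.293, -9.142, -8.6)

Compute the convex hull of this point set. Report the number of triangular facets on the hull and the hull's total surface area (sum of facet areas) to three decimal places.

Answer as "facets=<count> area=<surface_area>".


facets=14 area=500.371

Points on the hull: [0, 1, 2, 3, 4, 5, 6, 7, 9] (9 of 10).

Area of each hull facet:
  f1: (p3, p6, p7) → 36.8501
  f2: (p3, p0, p4) → 36.0577
  f3: (p3, p0, p7) → 47.7650
  f4: (p1, p6, p9) → 32.6382
  f5: (p1, p3, p4) → 41.6569
  f6: (p1, p3, p6) → 56.1238
  f7: (p5, p0, p7) → 34.5491
  f8: (p5, p6, p7) → 8.1404
  f9: (p5, p0, p9) → 76.4186
  f10: (p5, p6, p9) → 21.7768
  f11: (p2, p1, p4) → 17.7599
  f12: (p2, p1, p9) → 12.3086
  f13: (p2, p0, p4) → 45.3027
  f14: (p2, p0, p9) → 33.0235
Σ area = 500.371

Euler characteristic 9−21+14 = 2 ✓


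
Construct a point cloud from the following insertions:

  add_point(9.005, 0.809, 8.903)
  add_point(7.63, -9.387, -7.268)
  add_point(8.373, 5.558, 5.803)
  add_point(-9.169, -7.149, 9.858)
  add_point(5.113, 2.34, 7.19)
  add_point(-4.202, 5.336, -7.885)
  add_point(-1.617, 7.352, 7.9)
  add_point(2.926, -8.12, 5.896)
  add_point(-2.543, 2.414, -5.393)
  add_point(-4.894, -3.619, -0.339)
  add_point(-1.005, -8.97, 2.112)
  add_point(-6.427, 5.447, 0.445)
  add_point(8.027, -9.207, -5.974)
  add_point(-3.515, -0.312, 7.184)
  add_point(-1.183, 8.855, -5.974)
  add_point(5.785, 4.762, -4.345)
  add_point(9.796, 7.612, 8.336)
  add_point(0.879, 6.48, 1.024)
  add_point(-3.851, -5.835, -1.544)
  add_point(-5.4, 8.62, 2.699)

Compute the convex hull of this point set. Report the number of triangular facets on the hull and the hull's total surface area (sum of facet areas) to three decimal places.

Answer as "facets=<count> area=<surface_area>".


Hull vertices (14/20): indices [0, 1, 3, 5, 6, 7, 10, 11, 12, 14, 15, 16, 18, 19].

Area of each hull facet:
  f1: (p18, p5, p3) → 69.2419
  f2: (p18, p5, p1) → 85.4457
  f3: (p15, p1, p16) → 92.6707
  f4: (p6, p16, p3) → 82.8375
  f5: (p6, p19, p3) → 53.9697
  f6: (p6, p19, p16) → 29.8869
  f7: (p11, p5, p3) → 54.8538
  f8: (p11, p19, p3) → 30.2621
  f9: (p11, p19, p5) → 15.1744
  f10: (p10, p7, p3) → 31.4710
  f11: (p10, p18, p3) → 31.8859
  f12: (p10, p18, p1) → 35.4313
  f13: (p0, p16, p3) → 58.8738
  f14: (p0, p7, p3) → 66.4853
  f15: (p14, p19, p5) → 24.1418
  f16: (p14, p5, p1) → 46.7967
  f17: (p14, p15, p1) → 50.1503
  f18: (p14, p19, p16) → 77.9696
  f19: (p14, p15, p16) → 52.9365
  f20: (p12, p0, p7) → 72.3306
  f21: (p12, p10, p1) → 7.5202
  f22: (p12, p10, p7) → 33.3952
  f23: (p12, p1, p16) → 10.2484
  f24: (p12, p0, p16) → 53.8014
Σ area = 1167.781

Check V−E+F: 14 − 36 + 24 = 2.

facets=24 area=1167.781


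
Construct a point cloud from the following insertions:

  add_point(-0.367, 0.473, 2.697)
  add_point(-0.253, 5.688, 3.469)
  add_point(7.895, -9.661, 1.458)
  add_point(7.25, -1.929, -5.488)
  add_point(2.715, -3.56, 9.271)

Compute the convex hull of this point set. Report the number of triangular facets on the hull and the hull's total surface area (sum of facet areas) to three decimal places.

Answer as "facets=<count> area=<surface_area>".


facets=6 area=286.967

5 of the 5 inputs are extreme points: [0, 1, 2, 3, 4].

Facet areas (half cross-product norm):
  f1: (p3, p2, p0) → 57.1610
  f2: (p4, p2, p0) → 46.1327
  f3: (p4, p3, p2) → 58.2072
  f4: (p1, p3, p0) → 28.7805
  f5: (p1, p4, p0) → 20.4603
  f6: (p1, p4, p3) → 76.2249
Σ area = 286.967

Check V−E+F: 5 − 9 + 6 = 2.


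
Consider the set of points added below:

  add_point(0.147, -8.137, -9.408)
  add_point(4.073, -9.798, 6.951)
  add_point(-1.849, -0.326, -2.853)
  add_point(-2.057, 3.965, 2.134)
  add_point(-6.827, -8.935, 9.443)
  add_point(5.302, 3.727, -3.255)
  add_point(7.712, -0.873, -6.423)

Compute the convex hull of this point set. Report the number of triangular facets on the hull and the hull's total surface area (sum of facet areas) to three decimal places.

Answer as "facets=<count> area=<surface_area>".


facets=10 area=614.993

7 of the 7 inputs are extreme points: [0, 1, 2, 3, 4, 5, 6].

Per-facet area ½‖(b−a)×(c−a)‖:
  f1: (p1, p3, p4) → 82.1870
  f2: (p1, p0, p4) → 94.7764
  f3: (p1, p0, p6) → 85.9710
  f4: (p2, p3, p4) → 50.4713
  f5: (p2, p0, p4) → 81.3293
  f6: (p5, p1, p6) → 49.8866
  f7: (p5, p1, p3) → 71.2863
  f8: (p5, p2, p3) → 26.1777
  f9: (p5, p0, p6) → 30.7933
  f10: (p5, p2, p0) → 42.1139
Σ area = 614.993

Euler: V−E+F = 7−15+10 = 2.


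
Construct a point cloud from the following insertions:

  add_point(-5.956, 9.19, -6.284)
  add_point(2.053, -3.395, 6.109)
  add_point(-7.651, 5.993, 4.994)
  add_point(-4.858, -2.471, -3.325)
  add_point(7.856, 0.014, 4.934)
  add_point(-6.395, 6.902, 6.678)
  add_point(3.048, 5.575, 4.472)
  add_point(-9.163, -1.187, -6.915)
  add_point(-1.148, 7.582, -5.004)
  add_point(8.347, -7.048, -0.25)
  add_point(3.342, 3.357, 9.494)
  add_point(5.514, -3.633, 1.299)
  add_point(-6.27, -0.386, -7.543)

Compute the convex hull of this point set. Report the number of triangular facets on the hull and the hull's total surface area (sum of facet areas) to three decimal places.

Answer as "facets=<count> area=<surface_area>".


Hull vertices (12/13): indices [0, 1, 2, 3, 4, 5, 6, 7, 8, 9, 10, 12].

Triangle areas on the boundary:
  f1: (p12, p9, p7) → 21.6758
  f2: (p12, p0, p7) → 14.2974
  f3: (p4, p1, p9) → 29.0020
  f4: (p4, p1, p10) → 22.5667
  f5: (p3, p9, p7) → 18.2404
  f6: (p3, p1, p7) → 9.3685
  f7: (p3, p1, p9) → 56.3043
  f8: (p2, p1, p7) → 92.6773
  f9: (p2, p0, p7) → 62.4764
  f10: (p8, p12, p9) → 84.1227
  f11: (p8, p12, p0) → 24.5075
  f12: (p8, p4, p9) → 67.4798
  f13: (p5, p1, p10) → 41.1282
  f14: (p5, p2, p1) → 15.2571
  f15: (p5, p2, p0) → 11.6217
  f16: (p6, p4, p10) → 18.5860
  f17: (p6, p8, p4) → 34.5331
  f18: (p6, p5, p10) → 26.7717
  f19: (p6, p8, p0) → 21.1195
  f20: (p6, p5, p0) → 62.7155
Σ area = 734.451

Euler: V−E+F = 12−30+20 = 2.

facets=20 area=734.451


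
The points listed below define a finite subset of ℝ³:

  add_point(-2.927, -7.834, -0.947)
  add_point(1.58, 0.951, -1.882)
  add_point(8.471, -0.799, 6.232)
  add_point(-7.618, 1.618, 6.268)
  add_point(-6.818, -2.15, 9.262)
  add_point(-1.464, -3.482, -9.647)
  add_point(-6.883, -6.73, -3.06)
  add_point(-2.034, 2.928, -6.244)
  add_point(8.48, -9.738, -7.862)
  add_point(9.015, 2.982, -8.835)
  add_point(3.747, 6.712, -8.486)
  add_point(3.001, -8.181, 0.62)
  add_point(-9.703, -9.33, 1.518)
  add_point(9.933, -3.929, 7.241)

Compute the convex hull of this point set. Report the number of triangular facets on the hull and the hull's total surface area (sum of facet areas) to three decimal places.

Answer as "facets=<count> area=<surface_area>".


12 of the 14 inputs are extreme points: [2, 3, 4, 5, 6, 7, 8, 9, 10, 11, 12, 13].

Per-facet area ½‖(b−a)×(c−a)‖:
  f1: (p11, p13, p12) → 51.0205
  f2: (p11, p8, p12) → 53.3367
  f3: (p11, p8, p13) → 52.1165
  f4: (p9, p8, p13) → 99.2930
  f5: (p9, p5, p10) → 36.7861
  f6: (p9, p5, p8) → 65.6624
  f7: (p4, p13, p12) → 92.3319
  f8: (p4, p3, p12) → 26.6932
  f9: (p2, p3, p10) → 131.7315
  f10: (p2, p9, p13) → 24.7020
  f11: (p2, p9, p10) → 50.1501
  f12: (p2, p4, p13) → 27.1258
  f13: (p2, p4, p3) → 38.1510
  f14: (p6, p3, p12) → 35.6250
  f15: (p6, p8, p12) → 39.5588
  f16: (p6, p5, p8) → 53.1211
  f17: (p7, p3, p10) → 37.8597
  f18: (p7, p5, p10) → 25.5856
  f19: (p7, p6, p3) → 66.5492
  f20: (p7, p6, p5) → 33.1383
Σ area = 1040.539

Euler characteristic 12−30+20 = 2 ✓

facets=20 area=1040.539


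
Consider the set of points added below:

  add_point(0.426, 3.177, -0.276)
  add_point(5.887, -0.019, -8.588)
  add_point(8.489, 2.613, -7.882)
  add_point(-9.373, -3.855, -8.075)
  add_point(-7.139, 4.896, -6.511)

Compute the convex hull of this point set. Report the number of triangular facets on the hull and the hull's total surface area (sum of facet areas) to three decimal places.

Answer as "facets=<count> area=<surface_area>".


5 of the 5 inputs are extreme points: [0, 1, 2, 3, 4].

Area of each hull facet:
  f1: (p0, p4, p3) → 45.2435
  f2: (p0, p4, p2) → 54.7512
  f3: (p1, p4, p3) → 63.9400
  f4: (p1, p4, p2) → 24.6630
  f5: (p1, p0, p3) → 73.0933
  f6: (p1, p0, p2) → 19.6798
Σ area = 281.371

Euler: V−E+F = 5−9+6 = 2.

facets=6 area=281.371


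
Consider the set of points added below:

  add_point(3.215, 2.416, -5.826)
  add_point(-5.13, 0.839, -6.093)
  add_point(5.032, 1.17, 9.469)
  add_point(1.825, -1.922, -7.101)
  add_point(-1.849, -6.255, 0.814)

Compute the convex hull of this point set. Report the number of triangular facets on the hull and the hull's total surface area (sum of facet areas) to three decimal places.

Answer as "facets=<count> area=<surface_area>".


Points on the hull: [0, 1, 2, 3, 4] (5 of 5).

Area of each hull facet:
  f1: (p4, p2, p1) → 67.8565
  f2: (p3, p4, p1) → 35.1652
  f3: (p3, p4, p2) → 64.6444
  f4: (p0, p2, p1) → 65.0796
  f5: (p0, p3, p1) → 17.7676
  f6: (p0, p3, p2) → 35.5911
Σ area = 286.104

Check V−E+F: 5 − 9 + 6 = 2.

facets=6 area=286.104


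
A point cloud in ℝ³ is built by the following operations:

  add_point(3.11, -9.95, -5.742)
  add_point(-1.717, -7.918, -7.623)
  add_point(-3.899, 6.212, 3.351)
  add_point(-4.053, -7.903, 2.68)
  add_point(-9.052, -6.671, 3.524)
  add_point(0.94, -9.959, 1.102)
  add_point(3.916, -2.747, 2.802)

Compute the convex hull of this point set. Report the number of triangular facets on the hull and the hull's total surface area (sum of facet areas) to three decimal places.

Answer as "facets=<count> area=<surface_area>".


Points on the hull: [0, 1, 2, 3, 4, 5, 6] (7 of 7).

Facet areas (half cross-product norm):
  f1: (p2, p6, p4) → 73.5534
  f2: (p1, p2, p4) → 92.2301
  f3: (p3, p6, p4) → 18.2914
  f4: (p3, p5, p4) → 2.7646
  f5: (p3, p5, p6) → 22.4209
  f6: (p0, p5, p6) → 28.5510
  f7: (p0, p2, p6) → 58.7814
  f8: (p0, p1, p2) → 49.2786
  f9: (p0, p1, p4) → 36.3113
  f10: (p0, p5, p4) → 33.7079
Σ area = 415.890

Euler characteristic 7−15+10 = 2 ✓

facets=10 area=415.890


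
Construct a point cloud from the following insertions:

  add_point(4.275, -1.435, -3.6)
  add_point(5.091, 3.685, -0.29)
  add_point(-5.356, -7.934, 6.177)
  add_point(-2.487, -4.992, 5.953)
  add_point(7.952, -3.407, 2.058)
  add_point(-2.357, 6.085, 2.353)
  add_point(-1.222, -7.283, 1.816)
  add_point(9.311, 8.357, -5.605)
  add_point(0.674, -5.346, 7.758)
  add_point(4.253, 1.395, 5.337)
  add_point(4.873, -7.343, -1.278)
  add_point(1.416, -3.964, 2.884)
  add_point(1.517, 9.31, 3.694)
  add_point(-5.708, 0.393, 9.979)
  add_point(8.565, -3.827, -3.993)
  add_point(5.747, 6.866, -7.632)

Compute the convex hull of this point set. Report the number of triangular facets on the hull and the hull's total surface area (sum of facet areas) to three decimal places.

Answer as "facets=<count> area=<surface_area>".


facets=22 area=717.851

Extreme-point indices: [0, 2, 4, 5, 6, 7, 8, 9, 10, 12, 13, 14, 15] — 13 of 16 on the boundary.

Per-facet area ½‖(b−a)×(c−a)‖:
  f1: (p12, p15, p7) → 26.2824
  f2: (p8, p2, p13) → 28.1781
  f3: (p14, p15, p7) → 25.3839
  f4: (p14, p4, p7) → 37.4457
  f5: (p5, p12, p13) → 24.1013
  f6: (p5, p12, p15) → 31.9949
  f7: (p5, p2, p13) → 45.4006
  f8: (p5, p15, p2) → 88.2450
  f9: (p9, p4, p7) → 46.7860
  f10: (p9, p12, p7) → 51.4872
  f11: (p9, p8, p4) → 27.0167
  f12: (p9, p12, p13) → 46.7233
  f13: (p9, p8, p13) → 35.1052
  f14: (p10, p14, p4) → 15.3598
  f15: (p10, p8, p2) → 34.1699
  f16: (p10, p8, p4) → 27.8359
  f17: (p10, p14, p15) → 28.0504
  f18: (p10, p0, p15) → 7.7662
  f19: (p6, p10, p2) → 7.2991
  f20: (p6, p10, p0) → 21.7337
  f21: (p6, p15, p2) → 38.9628
  f22: (p6, p0, p15) → 22.5229
Σ area = 717.851

Euler: V−E+F = 13−33+22 = 2.
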